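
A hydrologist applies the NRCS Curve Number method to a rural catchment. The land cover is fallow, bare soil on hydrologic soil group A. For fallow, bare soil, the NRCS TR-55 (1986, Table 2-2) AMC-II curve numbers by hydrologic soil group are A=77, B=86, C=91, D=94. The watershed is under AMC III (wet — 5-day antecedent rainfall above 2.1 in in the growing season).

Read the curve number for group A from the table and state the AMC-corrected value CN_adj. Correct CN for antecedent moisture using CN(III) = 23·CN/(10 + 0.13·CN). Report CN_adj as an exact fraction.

NRCS table: fallow, bare soil, soil group A → CN(II) = 77
Adjust CN=77 to AMC III: 23·77/(10 + 0.13·77) → 1771 ÷ (2001/100) = 7700/87 ≈ 88.506

CN_adj = 7700/87 ≈ 88.506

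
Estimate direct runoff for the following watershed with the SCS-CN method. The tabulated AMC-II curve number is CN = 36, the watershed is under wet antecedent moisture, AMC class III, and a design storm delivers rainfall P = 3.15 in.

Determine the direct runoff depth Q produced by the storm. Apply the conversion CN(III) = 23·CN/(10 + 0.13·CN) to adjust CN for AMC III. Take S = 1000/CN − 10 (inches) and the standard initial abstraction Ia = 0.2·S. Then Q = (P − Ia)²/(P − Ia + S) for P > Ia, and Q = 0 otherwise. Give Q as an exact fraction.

CN(III) from CN(II)=36: (23·36)/(10 + 0.13·36) = 20700/367 ≈ 56.403
Max retention: S = 1000/(20700/367) − 10 = 1600/207 in (≈ 7.729 in)
Initial abstraction Ia = S/5 = (1600/207)/5 = 320/207 ≈ 1.546 in
P − Ia = 3.150 − 1.546 = 6641/4140 ≈ 1.604 in (> 0, runoff occurs)
Q = (6641/4140)²/((6641/4140) + 1600/207) = (44102881/17139600)/(38641/4140) = 44102881/159973740 in ≈ 0.276 in

Q = 44102881/159973740 in ≈ 0.276 in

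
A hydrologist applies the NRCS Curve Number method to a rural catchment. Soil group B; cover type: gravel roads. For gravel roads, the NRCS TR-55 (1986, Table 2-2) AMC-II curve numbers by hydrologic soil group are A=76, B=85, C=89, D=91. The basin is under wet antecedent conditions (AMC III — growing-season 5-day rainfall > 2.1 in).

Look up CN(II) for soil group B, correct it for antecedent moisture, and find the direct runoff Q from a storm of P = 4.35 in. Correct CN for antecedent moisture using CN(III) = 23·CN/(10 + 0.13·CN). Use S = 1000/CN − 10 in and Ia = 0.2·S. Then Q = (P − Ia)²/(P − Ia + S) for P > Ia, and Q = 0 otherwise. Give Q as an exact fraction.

NRCS table: gravel roads, soil group B → CN(II) = 85
Adjust CN=85 to AMC III: 23·85/(10 + 0.13·85) → 1955 ÷ (421/20) = 39100/421 ≈ 92.874
S = 1000/(39100/421) − 10 = 300/391 in ≈ 0.767 in
Ia = 0.2S: 0.2·0.767 = 0.153 in (exactly 60/391)
Excess rainfall: 4.350 − 0.153 = 4.197 in; P > Ia so Q > 0
Q: (32817/7820)² ÷ (38817/7820) = 119661721/33727660 in (≈ 3.548 in)

Q = 119661721/33727660 in ≈ 3.548 in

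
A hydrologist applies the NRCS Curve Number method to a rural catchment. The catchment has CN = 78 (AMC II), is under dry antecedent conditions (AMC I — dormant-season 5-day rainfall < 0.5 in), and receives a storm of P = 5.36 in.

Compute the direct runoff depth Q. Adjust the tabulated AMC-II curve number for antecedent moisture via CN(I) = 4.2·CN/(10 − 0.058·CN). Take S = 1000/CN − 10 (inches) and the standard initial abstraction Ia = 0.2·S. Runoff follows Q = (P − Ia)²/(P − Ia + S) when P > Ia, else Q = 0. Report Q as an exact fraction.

Q = 3382202258/2249649675 in ≈ 1.503 in

CN(I) from CN(II)=78: (4.2·78)/(10 − 0.058·78) = 81900/1369 ≈ 59.825
S = 1000/(81900/1369) − 10 = 5500/819 in ≈ 6.716 in
Ia = 0.2·(5500/819) = 1100/819 in ≈ 1.343 in
P − Ia = 5.360 − 1.343 = 82246/20475 ≈ 4.017 in (> 0, runoff occurs)
Runoff Q = (P−Ia)²/(P−Ia+S) = (4.017)²/(4.017+6.716) = 3382202258/2249649675 ≈ 1.503 in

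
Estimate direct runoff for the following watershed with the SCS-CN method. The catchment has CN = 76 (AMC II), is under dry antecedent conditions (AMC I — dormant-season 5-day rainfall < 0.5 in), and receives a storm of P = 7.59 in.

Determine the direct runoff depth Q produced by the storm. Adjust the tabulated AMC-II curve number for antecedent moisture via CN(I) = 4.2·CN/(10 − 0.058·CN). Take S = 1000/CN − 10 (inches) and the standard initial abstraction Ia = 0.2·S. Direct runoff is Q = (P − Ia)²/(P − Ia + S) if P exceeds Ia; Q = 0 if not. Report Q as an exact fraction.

Adjust CN=76 to AMC I: 4.2·76/(10 − 0.058·76) → (1596/5) ÷ (699/125) = 13300/233 ≈ 57.082
Retention S: 1000/CN − 10 with CN=57.082 → S = 1000/133 ≈ 7.519 in
Ia = 0.2S: 0.2·7.519 = 1.504 in (exactly 200/133)
Since P=7.590 > Ia=1.504: effective rainfall P−Ia = 80947/13300 in
Q: (80947/13300)² ÷ (180947/13300) = 6552416809/2406595100 in (≈ 2.723 in)

Q = 6552416809/2406595100 in ≈ 2.723 in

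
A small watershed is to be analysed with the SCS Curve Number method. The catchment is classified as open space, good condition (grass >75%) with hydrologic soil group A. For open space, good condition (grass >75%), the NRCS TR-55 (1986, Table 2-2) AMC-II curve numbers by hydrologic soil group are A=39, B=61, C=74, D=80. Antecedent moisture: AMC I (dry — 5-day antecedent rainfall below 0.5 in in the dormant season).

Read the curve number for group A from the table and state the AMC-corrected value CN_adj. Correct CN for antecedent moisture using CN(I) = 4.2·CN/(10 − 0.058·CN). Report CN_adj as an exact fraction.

CN_adj = 81900/3869 ≈ 21.168

NRCS table: open space, good condition (grass >75%), soil group A → CN(II) = 39
Adjust CN=39 to AMC I: 4.2·39/(10 − 0.058·39) → (819/5) ÷ (3869/500) = 81900/3869 ≈ 21.168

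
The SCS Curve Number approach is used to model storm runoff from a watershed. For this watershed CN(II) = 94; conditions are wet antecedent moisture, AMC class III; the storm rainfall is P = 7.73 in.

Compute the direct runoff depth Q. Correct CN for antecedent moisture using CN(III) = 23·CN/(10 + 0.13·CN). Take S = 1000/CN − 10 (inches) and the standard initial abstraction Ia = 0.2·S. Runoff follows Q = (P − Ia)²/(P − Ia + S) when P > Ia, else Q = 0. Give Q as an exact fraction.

CN(III) from CN(II)=94: (23·94)/(10 + 0.13·94) = 108100/1111 ≈ 97.300
Max retention: S = 1000/(108100/1111) − 10 = 300/1081 in (≈ 0.278 in)
Ia = 0.2S: 0.2·0.278 = 0.056 in (exactly 60/1081)
P − Ia = 7.730 − 0.056 = 829613/108100 ≈ 7.674 in (> 0, runoff occurs)
Q = (829613/108100)²/((829613/108100) + 300/1081) = (688257729769/11685610000)/(859613/108100) = 688257729769/92924165300 in ≈ 7.407 in

Q = 688257729769/92924165300 in ≈ 7.407 in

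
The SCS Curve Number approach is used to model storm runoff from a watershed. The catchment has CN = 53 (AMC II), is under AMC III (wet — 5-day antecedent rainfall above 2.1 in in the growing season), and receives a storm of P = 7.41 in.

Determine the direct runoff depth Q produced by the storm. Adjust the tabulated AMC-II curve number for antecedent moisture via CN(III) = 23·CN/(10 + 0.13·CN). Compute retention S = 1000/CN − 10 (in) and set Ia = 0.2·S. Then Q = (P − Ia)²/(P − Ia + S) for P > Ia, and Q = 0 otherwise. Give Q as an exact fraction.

Q = 654932499841/155944110100 in ≈ 4.200 in

Wet (AMC III): CN(III) = 23·53/(10 + 0.13·53) = 1219/(1689/100) = 121900/1689 ≈ 72.173
Retention S: 1000/CN − 10 with CN=72.173 → S = 4700/1219 ≈ 3.856 in
Ia = 0.2S: 0.2·3.856 = 0.771 in (exactly 940/1219)
P − Ia = 7.410 − 0.771 = 809279/121900 ≈ 6.639 in (> 0, runoff occurs)
Runoff Q = (P−Ia)²/(P−Ia+S) = (6.639)²/(6.639+3.856) = 654932499841/155944110100 ≈ 4.200 in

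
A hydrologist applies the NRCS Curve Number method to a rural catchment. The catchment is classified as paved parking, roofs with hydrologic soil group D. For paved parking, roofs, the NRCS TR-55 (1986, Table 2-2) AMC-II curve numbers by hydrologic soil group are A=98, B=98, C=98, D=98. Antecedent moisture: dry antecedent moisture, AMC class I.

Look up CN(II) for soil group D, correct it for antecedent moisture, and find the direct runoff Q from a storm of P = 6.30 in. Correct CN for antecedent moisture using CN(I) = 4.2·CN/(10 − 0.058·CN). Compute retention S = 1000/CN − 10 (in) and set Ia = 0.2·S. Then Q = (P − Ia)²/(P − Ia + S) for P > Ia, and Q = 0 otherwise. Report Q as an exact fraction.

Q = 4073885929/708229830 in ≈ 5.752 in

NRCS table: paved parking, roofs, soil group D → CN(II) = 98
Dry (AMC I): CN(I) = 4.2·98/(10 − 0.058·98) = (2058/5)/(1079/250) = 102900/1079 ≈ 95.366
Max retention: S = 1000/(102900/1079) − 10 = 500/1029 in (≈ 0.486 in)
Initial abstraction Ia = S/5 = (500/1029)/5 = 100/1029 ≈ 0.097 in
Since P=6.300 > Ia=0.097: effective rainfall P−Ia = 63827/10290 in
Q: (63827/10290)² ÷ (68827/10290) = 4073885929/708229830 in (≈ 5.752 in)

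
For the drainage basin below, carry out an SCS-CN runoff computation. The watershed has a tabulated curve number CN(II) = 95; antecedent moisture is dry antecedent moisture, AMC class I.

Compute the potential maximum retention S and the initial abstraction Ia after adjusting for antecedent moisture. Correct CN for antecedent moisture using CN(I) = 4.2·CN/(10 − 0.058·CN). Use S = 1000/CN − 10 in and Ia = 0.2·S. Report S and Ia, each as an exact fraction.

S = 500/399 in ≈ 1.253 in; Ia = 100/399 in ≈ 0.251 in

Dry (AMC I): CN(I) = 4.2·95/(10 − 0.058·95) = 399/(449/100) = 39900/449 ≈ 88.864
Retention S: 1000/CN − 10 with CN=88.864 → S = 500/399 ≈ 1.253 in
Ia = 0.2S: 0.2·1.253 = 0.251 in (exactly 100/399)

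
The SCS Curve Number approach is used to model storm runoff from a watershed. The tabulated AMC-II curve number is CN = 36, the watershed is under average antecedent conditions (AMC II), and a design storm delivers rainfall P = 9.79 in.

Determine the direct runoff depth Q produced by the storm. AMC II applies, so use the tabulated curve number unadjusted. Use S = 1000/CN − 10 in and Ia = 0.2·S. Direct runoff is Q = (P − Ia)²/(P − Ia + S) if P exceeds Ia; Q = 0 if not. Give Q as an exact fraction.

Q = 31483321/19449900 in ≈ 1.619 in

CN(II) = 36; AMC II needs no correction.
Retention S: 1000/CN − 10 with CN=36.000 → S = 160/9 ≈ 17.778 in
Ia = 0.2S: 0.2·17.778 = 3.556 in (exactly 32/9)
Excess rainfall: 9.790 − 3.556 = 6.234 in; P > Ia so Q > 0
Q: (5611/900)² ÷ (21611/900) = 31483321/19449900 in (≈ 1.619 in)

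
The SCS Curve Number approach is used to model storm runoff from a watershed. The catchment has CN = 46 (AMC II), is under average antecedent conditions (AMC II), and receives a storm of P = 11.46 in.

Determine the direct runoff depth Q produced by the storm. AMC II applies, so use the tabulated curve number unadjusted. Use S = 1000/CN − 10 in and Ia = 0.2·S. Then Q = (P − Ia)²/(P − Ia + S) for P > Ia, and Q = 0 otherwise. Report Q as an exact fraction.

Q = 36603147/9191950 in ≈ 3.982 in

CN(II) = 46; AMC II needs no correction.
Retention S: 1000/CN − 10 with CN=46.000 → S = 270/23 ≈ 11.739 in
Ia = 0.2S: 0.2·11.739 = 2.348 in (exactly 54/23)
Since P=11.460 > Ia=2.348: effective rainfall P−Ia = 10479/1150 in
Q: (10479/1150)² ÷ (23979/1150) = 36603147/9191950 in (≈ 3.982 in)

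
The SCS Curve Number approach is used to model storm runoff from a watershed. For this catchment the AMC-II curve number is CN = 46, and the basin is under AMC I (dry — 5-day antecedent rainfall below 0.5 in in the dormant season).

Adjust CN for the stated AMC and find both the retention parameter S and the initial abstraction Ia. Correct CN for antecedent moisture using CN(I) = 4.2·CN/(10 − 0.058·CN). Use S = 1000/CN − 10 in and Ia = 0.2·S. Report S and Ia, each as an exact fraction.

S = 4500/161 in ≈ 27.950 in; Ia = 900/161 in ≈ 5.590 in

Dry (AMC I): CN(I) = 4.2·46/(10 − 0.058·46) = (966/5)/(1833/250) = 16100/611 ≈ 26.350
Retention S: 1000/CN − 10 with CN=26.350 → S = 4500/161 ≈ 27.950 in
Initial abstraction Ia = S/5 = (4500/161)/5 = 900/161 ≈ 5.590 in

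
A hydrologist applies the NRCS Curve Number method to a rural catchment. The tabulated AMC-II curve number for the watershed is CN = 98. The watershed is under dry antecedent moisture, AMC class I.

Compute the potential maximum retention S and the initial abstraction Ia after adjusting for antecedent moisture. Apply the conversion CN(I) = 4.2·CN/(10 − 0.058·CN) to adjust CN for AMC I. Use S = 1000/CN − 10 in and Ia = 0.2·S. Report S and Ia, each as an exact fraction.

CN(I) from CN(II)=98: (4.2·98)/(10 − 0.058·98) = 102900/1079 ≈ 95.366
Max retention: S = 1000/(102900/1079) − 10 = 500/1029 in (≈ 0.486 in)
Initial abstraction Ia = S/5 = (500/1029)/5 = 100/1029 ≈ 0.097 in

S = 500/1029 in ≈ 0.486 in; Ia = 100/1029 in ≈ 0.097 in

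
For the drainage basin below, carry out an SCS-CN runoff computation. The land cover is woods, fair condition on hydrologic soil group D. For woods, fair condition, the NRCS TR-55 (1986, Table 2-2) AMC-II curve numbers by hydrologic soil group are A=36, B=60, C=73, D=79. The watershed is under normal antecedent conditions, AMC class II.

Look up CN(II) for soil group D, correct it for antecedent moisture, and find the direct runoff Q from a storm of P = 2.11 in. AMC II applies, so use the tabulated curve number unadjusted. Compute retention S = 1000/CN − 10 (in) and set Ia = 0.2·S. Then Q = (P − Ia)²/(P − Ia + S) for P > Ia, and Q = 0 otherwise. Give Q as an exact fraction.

Q = 155475961/264405100 in ≈ 0.588 in

NRCS table: woods, fair condition, soil group D → CN(II) = 79
CN(II) = 79; AMC II needs no correction.
S = 1000/79 − 10 = 210/79 in ≈ 2.658 in
Initial abstraction Ia = S/5 = (210/79)/5 = 42/79 ≈ 0.532 in
P − Ia = 2.110 − 0.532 = 12469/7900 ≈ 1.578 in (> 0, runoff occurs)
Q = (12469/7900)²/((12469/7900) + 210/79) = (155475961/62410000)/(33469/7900) = 155475961/264405100 in ≈ 0.588 in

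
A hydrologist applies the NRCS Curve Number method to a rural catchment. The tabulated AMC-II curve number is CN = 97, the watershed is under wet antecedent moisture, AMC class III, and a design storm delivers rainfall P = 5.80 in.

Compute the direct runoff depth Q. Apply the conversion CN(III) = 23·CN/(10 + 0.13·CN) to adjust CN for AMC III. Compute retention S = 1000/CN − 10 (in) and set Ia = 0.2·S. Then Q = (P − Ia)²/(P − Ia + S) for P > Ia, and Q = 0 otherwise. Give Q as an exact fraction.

Q = 4147231201/735103345 in ≈ 5.642 in

CN(III) from CN(II)=97: (23·97)/(10 + 0.13·97) = 223100/2261 ≈ 98.673
Retention S: 1000/CN − 10 with CN=98.673 → S = 300/2231 ≈ 0.134 in
Initial abstraction Ia = S/5 = (300/2231)/5 = 60/2231 ≈ 0.027 in
Since P=5.800 > Ia=0.027: effective rainfall P−Ia = 64399/11155 in
Q: (64399/11155)² ÷ (65899/11155) = 4147231201/735103345 in (≈ 5.642 in)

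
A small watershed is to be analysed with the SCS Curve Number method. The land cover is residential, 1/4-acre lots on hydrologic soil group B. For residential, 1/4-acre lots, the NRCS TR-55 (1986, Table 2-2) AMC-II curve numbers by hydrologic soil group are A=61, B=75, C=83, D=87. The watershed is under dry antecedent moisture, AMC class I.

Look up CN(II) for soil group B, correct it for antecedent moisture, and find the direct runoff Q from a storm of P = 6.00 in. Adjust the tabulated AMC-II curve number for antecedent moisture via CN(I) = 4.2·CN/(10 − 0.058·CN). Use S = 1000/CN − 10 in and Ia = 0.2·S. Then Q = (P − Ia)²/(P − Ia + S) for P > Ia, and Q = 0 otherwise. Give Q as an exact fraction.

Q = 38642/24507 in ≈ 1.577 in

NRCS table: residential, 1/4-acre lots, soil group B → CN(II) = 75
Dry (AMC I): CN(I) = 4.2·75/(10 − 0.058·75) = 315/(113/20) = 6300/113 ≈ 55.752
Retention S: 1000/CN − 10 with CN=55.752 → S = 500/63 ≈ 7.937 in
Initial abstraction Ia = S/5 = (500/63)/5 = 100/63 ≈ 1.587 in
P − Ia = 6.000 − 1.587 = 278/63 ≈ 4.413 in (> 0, runoff occurs)
Runoff Q = (P−Ia)²/(P−Ia+S) = (4.413)²/(4.413+7.937) = 38642/24507 ≈ 1.577 in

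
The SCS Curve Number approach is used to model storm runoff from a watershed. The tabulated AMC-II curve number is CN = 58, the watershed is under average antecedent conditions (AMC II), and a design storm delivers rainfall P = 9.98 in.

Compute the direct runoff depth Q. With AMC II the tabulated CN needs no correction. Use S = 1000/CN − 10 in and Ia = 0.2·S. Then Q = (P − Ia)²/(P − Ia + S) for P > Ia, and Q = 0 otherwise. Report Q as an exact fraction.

Q = 153041641/33162950 in ≈ 4.615 in

AMC II — tabulated CN = 58 applies directly.
Max retention: S = 1000/58 − 10 = 210/29 in (≈ 7.241 in)
Ia = 0.2·(210/29) = 42/29 in ≈ 1.448 in
Since P=9.980 > Ia=1.448: effective rainfall P−Ia = 12371/1450 in
Runoff Q = (P−Ia)²/(P−Ia+S) = (8.532)²/(8.532+7.241) = 153041641/33162950 ≈ 4.615 in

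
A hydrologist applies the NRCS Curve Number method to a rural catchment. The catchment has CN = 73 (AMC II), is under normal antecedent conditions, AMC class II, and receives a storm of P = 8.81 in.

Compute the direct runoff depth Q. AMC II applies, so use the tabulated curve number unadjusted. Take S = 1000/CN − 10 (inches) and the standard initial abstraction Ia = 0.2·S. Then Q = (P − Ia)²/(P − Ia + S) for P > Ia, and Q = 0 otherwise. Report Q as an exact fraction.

Q = 3470741569/627164900 in ≈ 5.534 in

AMC II — tabulated CN = 73 applies directly.
Max retention: S = 1000/73 − 10 = 270/73 in (≈ 3.699 in)
Ia = 0.2S: 0.2·3.699 = 0.740 in (exactly 54/73)
P − Ia = 8.810 − 0.740 = 58913/7300 ≈ 8.070 in (> 0, runoff occurs)
Runoff Q = (P−Ia)²/(P−Ia+S) = (8.070)²/(8.070+3.699) = 3470741569/627164900 ≈ 5.534 in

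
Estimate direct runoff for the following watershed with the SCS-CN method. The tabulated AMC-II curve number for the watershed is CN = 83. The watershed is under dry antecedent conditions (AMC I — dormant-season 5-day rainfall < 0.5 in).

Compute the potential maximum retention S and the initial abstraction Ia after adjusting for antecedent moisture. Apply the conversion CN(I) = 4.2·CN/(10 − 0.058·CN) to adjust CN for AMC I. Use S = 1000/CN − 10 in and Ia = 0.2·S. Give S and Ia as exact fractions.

S = 8500/1743 in ≈ 4.877 in; Ia = 1700/1743 in ≈ 0.975 in

CN(I) from CN(II)=83: (4.2·83)/(10 − 0.058·83) = 174300/2593 ≈ 67.219
S = 1000/(174300/2593) − 10 = 8500/1743 in ≈ 4.877 in
Ia = 0.2S: 0.2·4.877 = 0.975 in (exactly 1700/1743)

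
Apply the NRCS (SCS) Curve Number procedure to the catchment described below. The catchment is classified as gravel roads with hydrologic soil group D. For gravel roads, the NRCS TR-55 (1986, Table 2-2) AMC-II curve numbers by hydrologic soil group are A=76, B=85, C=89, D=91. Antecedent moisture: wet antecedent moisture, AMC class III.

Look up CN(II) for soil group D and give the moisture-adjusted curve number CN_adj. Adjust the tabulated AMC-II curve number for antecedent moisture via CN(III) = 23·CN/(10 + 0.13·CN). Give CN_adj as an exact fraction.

NRCS table: gravel roads, soil group D → CN(II) = 91
Adjust CN=91 to AMC III: 23·91/(10 + 0.13·91) → 2093 ÷ (2183/100) = 209300/2183 ≈ 95.877

CN_adj = 209300/2183 ≈ 95.877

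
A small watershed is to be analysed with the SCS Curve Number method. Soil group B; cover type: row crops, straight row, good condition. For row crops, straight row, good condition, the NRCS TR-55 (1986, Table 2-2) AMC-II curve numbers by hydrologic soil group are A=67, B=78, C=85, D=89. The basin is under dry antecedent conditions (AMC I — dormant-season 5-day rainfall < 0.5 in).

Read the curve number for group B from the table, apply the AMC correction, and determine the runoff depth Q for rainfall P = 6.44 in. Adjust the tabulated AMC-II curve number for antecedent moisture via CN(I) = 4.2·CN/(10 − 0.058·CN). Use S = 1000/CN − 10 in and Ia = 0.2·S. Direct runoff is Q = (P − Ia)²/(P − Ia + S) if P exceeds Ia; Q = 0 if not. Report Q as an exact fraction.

Q = 10890800881/4952063025 in ≈ 2.199 in

NRCS table: row crops, straight row, good condition, soil group B → CN(II) = 78
Dry (AMC I): CN(I) = 4.2·78/(10 − 0.058·78) = (1638/5)/(1369/250) = 81900/1369 ≈ 59.825
Max retention: S = 1000/(81900/1369) − 10 = 5500/819 in (≈ 6.716 in)
Ia = 0.2S: 0.2·6.716 = 1.343 in (exactly 1100/819)
Since P=6.440 > Ia=1.343: effective rainfall P−Ia = 104359/20475 in
Q: (104359/20475)² ÷ (241859/20475) = 10890800881/4952063025 in (≈ 2.199 in)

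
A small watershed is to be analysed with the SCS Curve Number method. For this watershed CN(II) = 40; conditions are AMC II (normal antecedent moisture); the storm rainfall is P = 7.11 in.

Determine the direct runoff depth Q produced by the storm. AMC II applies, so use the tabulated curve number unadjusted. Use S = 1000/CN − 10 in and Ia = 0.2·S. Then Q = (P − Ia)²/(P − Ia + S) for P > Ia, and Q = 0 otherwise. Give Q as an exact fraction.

Average conditions: CN = 40 (no AMC adjustment).
Retention S: 1000/CN − 10 with CN=40.000 → S = 15 ≈ 15.000 in
Ia = 0.2·15 = 3 in ≈ 3.000 in
Since P=7.110 > Ia=3.000: effective rainfall P−Ia = 411/100 in
Runoff Q = (P−Ia)²/(P−Ia+S) = (4.110)²/(4.110+15.000) = 56307/63700 ≈ 0.884 in

Q = 56307/63700 in ≈ 0.884 in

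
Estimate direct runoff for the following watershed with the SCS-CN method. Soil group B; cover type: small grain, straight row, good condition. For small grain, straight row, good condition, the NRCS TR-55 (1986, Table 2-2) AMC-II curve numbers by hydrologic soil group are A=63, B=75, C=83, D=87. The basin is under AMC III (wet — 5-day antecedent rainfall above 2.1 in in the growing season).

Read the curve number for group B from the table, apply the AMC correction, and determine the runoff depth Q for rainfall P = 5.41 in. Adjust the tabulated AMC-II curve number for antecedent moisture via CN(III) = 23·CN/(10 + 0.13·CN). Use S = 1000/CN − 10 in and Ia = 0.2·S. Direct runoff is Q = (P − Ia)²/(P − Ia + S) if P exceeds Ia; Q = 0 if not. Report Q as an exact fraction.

Q = 1248138241/312770100 in ≈ 3.991 in

NRCS table: small grain, straight row, good condition, soil group B → CN(II) = 75
CN(III) from CN(II)=75: (23·75)/(10 + 0.13·75) = 6900/79 ≈ 87.342
Max retention: S = 1000/(6900/79) − 10 = 100/69 in (≈ 1.449 in)
Ia = 0.2·(100/69) = 20/69 in ≈ 0.290 in
P − Ia = 5.410 − 0.290 = 35329/6900 ≈ 5.120 in (> 0, runoff occurs)
Runoff Q = (P−Ia)²/(P−Ia+S) = (5.120)²/(5.120+1.449) = 1248138241/312770100 ≈ 3.991 in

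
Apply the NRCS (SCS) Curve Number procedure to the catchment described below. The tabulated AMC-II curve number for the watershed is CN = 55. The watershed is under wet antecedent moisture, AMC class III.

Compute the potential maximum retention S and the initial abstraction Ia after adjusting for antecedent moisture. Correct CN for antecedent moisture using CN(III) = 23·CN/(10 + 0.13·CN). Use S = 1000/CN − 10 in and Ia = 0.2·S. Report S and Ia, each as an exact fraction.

Wet (AMC III): CN(III) = 23·55/(10 + 0.13·55) = 1265/(343/20) = 25300/343 ≈ 73.761
S = 1000/(25300/343) − 10 = 900/253 in ≈ 3.557 in
Ia = 0.2·(900/253) = 180/253 in ≈ 0.711 in

S = 900/253 in ≈ 3.557 in; Ia = 180/253 in ≈ 0.711 in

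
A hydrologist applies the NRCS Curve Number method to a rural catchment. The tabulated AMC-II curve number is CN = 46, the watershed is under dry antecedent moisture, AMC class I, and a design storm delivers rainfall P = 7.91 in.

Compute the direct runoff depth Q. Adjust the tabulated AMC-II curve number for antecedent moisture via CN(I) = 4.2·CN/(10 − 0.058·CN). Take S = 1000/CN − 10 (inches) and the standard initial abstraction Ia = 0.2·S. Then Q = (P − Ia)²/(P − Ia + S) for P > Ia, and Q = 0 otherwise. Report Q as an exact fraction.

Q = 1395097201/7846351100 in ≈ 0.178 in

Adjust CN=46 to AMC I: 4.2·46/(10 − 0.058·46) → (966/5) ÷ (1833/250) = 16100/611 ≈ 26.350
Max retention: S = 1000/(16100/611) − 10 = 4500/161 in (≈ 27.950 in)
Ia = 0.2·(4500/161) = 900/161 in ≈ 5.590 in
Since P=7.910 > Ia=5.590: effective rainfall P−Ia = 37351/16100 in
Q = (37351/16100)²/((37351/16100) + 4500/161) = (1395097201/259210000)/(487351/16100) = 1395097201/7846351100 in ≈ 0.178 in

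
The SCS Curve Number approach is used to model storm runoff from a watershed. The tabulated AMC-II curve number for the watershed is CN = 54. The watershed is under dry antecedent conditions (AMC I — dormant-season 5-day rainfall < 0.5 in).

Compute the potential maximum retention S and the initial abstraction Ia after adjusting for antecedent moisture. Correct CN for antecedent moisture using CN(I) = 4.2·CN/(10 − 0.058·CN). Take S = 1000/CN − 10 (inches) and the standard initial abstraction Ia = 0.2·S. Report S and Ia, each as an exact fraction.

Adjust CN=54 to AMC I: 4.2·54/(10 − 0.058·54) → (1134/5) ÷ (1717/250) = 56700/1717 ≈ 33.023
Max retention: S = 1000/(56700/1717) − 10 = 11500/567 in (≈ 20.282 in)
Ia = 0.2·(11500/567) = 2300/567 in ≈ 4.056 in

S = 11500/567 in ≈ 20.282 in; Ia = 2300/567 in ≈ 4.056 in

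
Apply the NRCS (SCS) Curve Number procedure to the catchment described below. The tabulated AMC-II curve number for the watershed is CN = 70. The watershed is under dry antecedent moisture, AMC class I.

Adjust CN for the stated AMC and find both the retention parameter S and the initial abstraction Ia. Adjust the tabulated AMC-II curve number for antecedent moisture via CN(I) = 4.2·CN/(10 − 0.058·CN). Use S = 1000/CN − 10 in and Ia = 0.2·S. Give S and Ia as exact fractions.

CN(I) from CN(II)=70: (4.2·70)/(10 − 0.058·70) = 4900/99 ≈ 49.495
Max retention: S = 1000/(4900/99) − 10 = 500/49 in (≈ 10.204 in)
Ia = 0.2S: 0.2·10.204 = 2.041 in (exactly 100/49)

S = 500/49 in ≈ 10.204 in; Ia = 100/49 in ≈ 2.041 in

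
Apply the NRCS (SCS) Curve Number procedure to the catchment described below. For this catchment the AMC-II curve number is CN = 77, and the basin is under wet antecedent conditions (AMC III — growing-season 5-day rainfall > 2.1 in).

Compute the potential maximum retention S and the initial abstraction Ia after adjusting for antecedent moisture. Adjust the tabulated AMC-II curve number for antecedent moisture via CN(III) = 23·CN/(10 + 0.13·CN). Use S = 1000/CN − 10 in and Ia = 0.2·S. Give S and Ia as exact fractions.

S = 100/77 in ≈ 1.299 in; Ia = 20/77 in ≈ 0.260 in

CN(III) from CN(II)=77: (23·77)/(10 + 0.13·77) = 7700/87 ≈ 88.506
S = 1000/(7700/87) − 10 = 100/77 in ≈ 1.299 in
Initial abstraction Ia = S/5 = (100/77)/5 = 20/77 ≈ 0.260 in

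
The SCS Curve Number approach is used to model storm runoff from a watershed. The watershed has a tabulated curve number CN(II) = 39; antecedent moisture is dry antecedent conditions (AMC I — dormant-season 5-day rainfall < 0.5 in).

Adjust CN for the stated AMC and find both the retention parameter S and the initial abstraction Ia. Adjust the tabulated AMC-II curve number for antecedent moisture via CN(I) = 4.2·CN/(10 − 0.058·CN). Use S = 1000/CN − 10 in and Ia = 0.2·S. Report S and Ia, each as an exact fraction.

Adjust CN=39 to AMC I: 4.2·39/(10 − 0.058·39) → (819/5) ÷ (3869/500) = 81900/3869 ≈ 21.168
Retention S: 1000/CN − 10 with CN=21.168 → S = 30500/819 ≈ 37.241 in
Ia = 0.2S: 0.2·37.241 = 7.448 in (exactly 6100/819)

S = 30500/819 in ≈ 37.241 in; Ia = 6100/819 in ≈ 7.448 in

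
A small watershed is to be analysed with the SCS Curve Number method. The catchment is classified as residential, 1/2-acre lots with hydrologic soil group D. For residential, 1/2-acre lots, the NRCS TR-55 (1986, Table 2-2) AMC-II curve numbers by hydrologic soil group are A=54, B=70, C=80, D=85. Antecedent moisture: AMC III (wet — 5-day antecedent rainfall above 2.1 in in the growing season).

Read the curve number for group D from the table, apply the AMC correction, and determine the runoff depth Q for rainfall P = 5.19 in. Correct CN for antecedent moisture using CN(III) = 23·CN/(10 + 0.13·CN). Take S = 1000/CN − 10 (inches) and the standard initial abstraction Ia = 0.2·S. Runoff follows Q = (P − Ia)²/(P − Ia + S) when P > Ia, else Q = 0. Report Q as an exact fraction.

Q = 12927010347/2957641300 in ≈ 4.371 in

NRCS table: residential, 1/2-acre lots, soil group D → CN(II) = 85
Wet (AMC III): CN(III) = 23·85/(10 + 0.13·85) = 1955/(421/20) = 39100/421 ≈ 92.874
S = 1000/(39100/421) − 10 = 300/391 in ≈ 0.767 in
Initial abstraction Ia = S/5 = (300/391)/5 = 60/391 ≈ 0.153 in
Since P=5.190 > Ia=0.153: effective rainfall P−Ia = 196929/39100 in
Q: (196929/39100)² ÷ (226929/39100) = 12927010347/2957641300 in (≈ 4.371 in)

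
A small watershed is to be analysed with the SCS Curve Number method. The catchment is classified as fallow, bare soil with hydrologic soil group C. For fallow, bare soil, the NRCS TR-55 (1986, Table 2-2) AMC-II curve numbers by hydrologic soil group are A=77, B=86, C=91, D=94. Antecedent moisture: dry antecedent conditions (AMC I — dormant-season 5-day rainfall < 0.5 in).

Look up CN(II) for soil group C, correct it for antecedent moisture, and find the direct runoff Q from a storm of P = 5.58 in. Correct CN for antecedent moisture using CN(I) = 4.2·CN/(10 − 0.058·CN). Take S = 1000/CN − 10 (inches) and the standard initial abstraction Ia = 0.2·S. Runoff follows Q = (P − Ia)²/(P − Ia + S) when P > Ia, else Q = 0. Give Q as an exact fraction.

NRCS table: fallow, bare soil, soil group C → CN(II) = 91
CN(I) from CN(II)=91: (4.2·91)/(10 − 0.058·91) = 63700/787 ≈ 80.940
S = 1000/(63700/787) − 10 = 1500/637 in ≈ 2.355 in
Initial abstraction Ia = S/5 = (1500/637)/5 = 300/637 ≈ 0.471 in
P − Ia = 5.580 − 0.471 = 162723/31850 ≈ 5.109 in (> 0, runoff occurs)
Runoff Q = (P−Ia)²/(P−Ia+S) = (5.109)²/(5.109+2.355) = 8826258243/2523825850 ≈ 3.497 in

Q = 8826258243/2523825850 in ≈ 3.497 in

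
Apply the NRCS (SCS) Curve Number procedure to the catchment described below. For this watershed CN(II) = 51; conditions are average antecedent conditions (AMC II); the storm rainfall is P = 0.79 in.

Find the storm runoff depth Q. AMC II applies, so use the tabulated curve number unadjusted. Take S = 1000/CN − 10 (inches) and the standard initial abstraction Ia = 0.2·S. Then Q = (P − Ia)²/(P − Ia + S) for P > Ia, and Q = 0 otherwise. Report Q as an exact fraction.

AMC II — tabulated CN = 51 applies directly.
Retention S: 1000/CN − 10 with CN=51.000 → S = 490/51 ≈ 9.608 in
Ia = 0.2S: 0.2·9.608 = 1.922 in (exactly 98/51)
P = 0.790 ≤ Ia = 1.922 in: entire storm abstracted, Q = 0.

Q = 0 in ≈ 0.000 in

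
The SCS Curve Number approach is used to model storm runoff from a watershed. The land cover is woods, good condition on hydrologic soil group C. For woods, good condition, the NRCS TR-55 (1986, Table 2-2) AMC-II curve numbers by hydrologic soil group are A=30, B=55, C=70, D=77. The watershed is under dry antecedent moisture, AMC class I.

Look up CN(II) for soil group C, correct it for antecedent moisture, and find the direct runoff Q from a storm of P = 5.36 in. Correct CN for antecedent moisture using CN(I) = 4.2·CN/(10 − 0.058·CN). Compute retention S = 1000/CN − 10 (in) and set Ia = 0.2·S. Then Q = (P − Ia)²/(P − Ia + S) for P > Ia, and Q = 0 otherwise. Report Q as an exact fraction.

NRCS table: woods, good condition, soil group C → CN(II) = 70
Dry (AMC I): CN(I) = 4.2·70/(10 − 0.058·70) = 294/(297/50) = 4900/99 ≈ 49.495
Retention S: 1000/CN − 10 with CN=49.495 → S = 500/49 ≈ 10.204 in
Ia = 0.2S: 0.2·10.204 = 2.041 in (exactly 100/49)
Excess rainfall: 5.360 − 2.041 = 3.319 in; P > Ia so Q > 0
Q = (4066/1225)²/((4066/1225) + 500/49) = (16532356/1500625)/(16566/1225) = 8266178/10146675 in ≈ 0.815 in

Q = 8266178/10146675 in ≈ 0.815 in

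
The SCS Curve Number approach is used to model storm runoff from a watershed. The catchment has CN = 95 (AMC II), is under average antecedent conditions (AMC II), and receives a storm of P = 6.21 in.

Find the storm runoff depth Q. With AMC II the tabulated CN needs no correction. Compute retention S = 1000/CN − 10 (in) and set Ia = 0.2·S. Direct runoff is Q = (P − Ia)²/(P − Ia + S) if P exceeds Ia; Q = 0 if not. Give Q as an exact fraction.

Q = 134536801/23938100 in ≈ 5.620 in

Average conditions: CN = 95 (no AMC adjustment).
S = 1000/95 − 10 = 10/19 in ≈ 0.526 in
Ia = 0.2·(10/19) = 2/19 in ≈ 0.105 in
Excess rainfall: 6.210 − 0.105 = 6.105 in; P > Ia so Q > 0
Q: (11599/1900)² ÷ (12599/1900) = 134536801/23938100 in (≈ 5.620 in)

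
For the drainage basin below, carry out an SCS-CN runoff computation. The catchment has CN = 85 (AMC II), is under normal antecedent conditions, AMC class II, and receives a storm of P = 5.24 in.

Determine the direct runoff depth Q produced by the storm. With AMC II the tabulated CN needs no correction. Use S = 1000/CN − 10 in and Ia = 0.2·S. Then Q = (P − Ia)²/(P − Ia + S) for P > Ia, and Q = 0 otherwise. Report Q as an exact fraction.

Average conditions: CN = 85 (no AMC adjustment).
Max retention: S = 1000/85 − 10 = 30/17 in (≈ 1.765 in)
Initial abstraction Ia = S/5 = (30/17)/5 = 6/17 ≈ 0.353 in
Excess rainfall: 5.240 − 0.353 = 4.887 in; P > Ia so Q > 0
Q = (2077/425)²/((2077/425) + 30/17) = (4313929/180625)/(2827/425) = 4313929/1201475 in ≈ 3.591 in

Q = 4313929/1201475 in ≈ 3.591 in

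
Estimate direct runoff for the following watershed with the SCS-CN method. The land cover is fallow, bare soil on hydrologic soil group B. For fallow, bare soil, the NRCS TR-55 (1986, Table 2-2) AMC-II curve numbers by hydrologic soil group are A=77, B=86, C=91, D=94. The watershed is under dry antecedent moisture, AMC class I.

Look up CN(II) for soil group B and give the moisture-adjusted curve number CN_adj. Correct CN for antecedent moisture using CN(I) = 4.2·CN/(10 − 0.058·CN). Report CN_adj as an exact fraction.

CN_adj = 12900/179 ≈ 72.067

NRCS table: fallow, bare soil, soil group B → CN(II) = 86
CN(I) from CN(II)=86: (4.2·86)/(10 − 0.058·86) = 12900/179 ≈ 72.067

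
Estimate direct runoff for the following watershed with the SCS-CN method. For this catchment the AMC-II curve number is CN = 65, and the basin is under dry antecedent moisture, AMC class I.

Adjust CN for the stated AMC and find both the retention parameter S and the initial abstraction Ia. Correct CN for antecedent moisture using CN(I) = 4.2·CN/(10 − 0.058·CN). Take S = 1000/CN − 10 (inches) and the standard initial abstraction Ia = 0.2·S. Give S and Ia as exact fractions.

S = 500/39 in ≈ 12.821 in; Ia = 100/39 in ≈ 2.564 in

Adjust CN=65 to AMC I: 4.2·65/(10 − 0.058·65) → 273 ÷ (623/100) = 3900/89 ≈ 43.820
Max retention: S = 1000/(3900/89) − 10 = 500/39 in (≈ 12.821 in)
Ia = 0.2·(500/39) = 100/39 in ≈ 2.564 in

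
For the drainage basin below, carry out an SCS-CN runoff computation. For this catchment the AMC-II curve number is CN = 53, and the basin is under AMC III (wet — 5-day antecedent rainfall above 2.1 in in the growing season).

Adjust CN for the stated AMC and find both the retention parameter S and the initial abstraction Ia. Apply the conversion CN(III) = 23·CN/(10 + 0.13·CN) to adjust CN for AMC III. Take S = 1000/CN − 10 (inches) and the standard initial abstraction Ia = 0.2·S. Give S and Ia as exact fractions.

Adjust CN=53 to AMC III: 23·53/(10 + 0.13·53) → 1219 ÷ (1689/100) = 121900/1689 ≈ 72.173
Retention S: 1000/CN − 10 with CN=72.173 → S = 4700/1219 ≈ 3.856 in
Initial abstraction Ia = S/5 = (4700/1219)/5 = 940/1219 ≈ 0.771 in

S = 4700/1219 in ≈ 3.856 in; Ia = 940/1219 in ≈ 0.771 in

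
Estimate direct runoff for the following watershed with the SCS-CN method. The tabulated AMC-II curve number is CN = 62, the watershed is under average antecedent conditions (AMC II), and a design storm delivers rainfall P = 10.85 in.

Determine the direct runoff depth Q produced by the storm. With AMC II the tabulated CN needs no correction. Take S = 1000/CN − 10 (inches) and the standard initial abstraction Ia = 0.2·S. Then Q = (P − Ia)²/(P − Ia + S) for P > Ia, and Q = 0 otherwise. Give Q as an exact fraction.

Q = 35605089/6055540 in ≈ 5.880 in

CN(II) = 62; AMC II needs no correction.
S = 1000/62 − 10 = 190/31 in ≈ 6.129 in
Ia = 0.2S: 0.2·6.129 = 1.226 in (exactly 38/31)
P − Ia = 10.850 − 1.226 = 5967/620 ≈ 9.624 in (> 0, runoff occurs)
Q = (5967/620)²/((5967/620) + 190/31) = (35605089/384400)/(9767/620) = 35605089/6055540 in ≈ 5.880 in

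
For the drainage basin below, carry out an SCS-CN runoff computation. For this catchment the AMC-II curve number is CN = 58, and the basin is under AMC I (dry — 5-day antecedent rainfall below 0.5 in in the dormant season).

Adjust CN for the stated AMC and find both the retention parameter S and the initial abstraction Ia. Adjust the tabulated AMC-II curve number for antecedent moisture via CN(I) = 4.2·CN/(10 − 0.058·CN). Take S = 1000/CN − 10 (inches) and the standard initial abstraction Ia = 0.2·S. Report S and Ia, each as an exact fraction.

S = 500/29 in ≈ 17.241 in; Ia = 100/29 in ≈ 3.448 in

Adjust CN=58 to AMC I: 4.2·58/(10 − 0.058·58) → (1218/5) ÷ (1659/250) = 2900/79 ≈ 36.709
Retention S: 1000/CN − 10 with CN=36.709 → S = 500/29 ≈ 17.241 in
Initial abstraction Ia = S/5 = (500/29)/5 = 100/29 ≈ 3.448 in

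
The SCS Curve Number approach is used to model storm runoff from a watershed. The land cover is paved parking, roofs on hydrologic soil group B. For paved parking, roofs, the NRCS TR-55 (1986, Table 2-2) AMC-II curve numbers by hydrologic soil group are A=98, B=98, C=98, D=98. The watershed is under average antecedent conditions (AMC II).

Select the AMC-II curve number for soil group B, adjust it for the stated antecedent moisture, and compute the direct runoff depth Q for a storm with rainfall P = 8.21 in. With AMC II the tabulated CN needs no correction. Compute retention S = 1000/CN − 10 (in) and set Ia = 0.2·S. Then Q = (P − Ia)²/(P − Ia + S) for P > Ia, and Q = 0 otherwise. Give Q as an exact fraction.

NRCS table: paved parking, roofs, soil group B → CN(II) = 98
AMC II — tabulated CN = 98 applies directly.
Retention S: 1000/CN − 10 with CN=98.000 → S = 10/49 ≈ 0.204 in
Initial abstraction Ia = S/5 = (10/49)/5 = 2/49 ≈ 0.041 in
Excess rainfall: 8.210 − 0.041 = 8.169 in; P > Ia so Q > 0
Q = (40029/4900)²/((40029/4900) + 10/49) = (1602320841/24010000)/(41029/4900) = 1602320841/201042100 in ≈ 7.970 in

Q = 1602320841/201042100 in ≈ 7.970 in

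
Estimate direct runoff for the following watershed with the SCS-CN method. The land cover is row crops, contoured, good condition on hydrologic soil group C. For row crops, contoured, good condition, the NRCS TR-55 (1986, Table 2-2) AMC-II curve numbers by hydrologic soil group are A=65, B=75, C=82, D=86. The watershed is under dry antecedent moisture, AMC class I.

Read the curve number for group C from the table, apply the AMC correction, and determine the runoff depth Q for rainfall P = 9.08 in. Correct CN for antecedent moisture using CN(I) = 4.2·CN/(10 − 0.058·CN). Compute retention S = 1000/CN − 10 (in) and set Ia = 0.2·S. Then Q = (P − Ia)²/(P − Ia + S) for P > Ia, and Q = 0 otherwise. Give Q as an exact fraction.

NRCS table: row crops, contoured, good condition, soil group C → CN(II) = 82
CN(I) from CN(II)=82: (4.2·82)/(10 − 0.058·82) = 28700/437 ≈ 65.675
S = 1000/(28700/437) − 10 = 1500/287 in ≈ 5.226 in
Ia = 0.2·(1500/287) = 300/287 in ≈ 1.045 in
Since P=9.080 > Ia=1.045: effective rainfall P−Ia = 57649/7175 in
Q: (57649/7175)² ÷ (95149/7175) = 3323407201/682694075 in (≈ 4.868 in)

Q = 3323407201/682694075 in ≈ 4.868 in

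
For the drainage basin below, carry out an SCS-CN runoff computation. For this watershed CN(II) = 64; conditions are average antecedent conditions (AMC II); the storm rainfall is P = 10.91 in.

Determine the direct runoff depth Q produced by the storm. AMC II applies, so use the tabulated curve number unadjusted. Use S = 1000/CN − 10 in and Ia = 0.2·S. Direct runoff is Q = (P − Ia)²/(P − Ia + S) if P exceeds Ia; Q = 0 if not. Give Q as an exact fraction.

Q = 3829849/616400 in ≈ 6.213 in

AMC II — tabulated CN = 64 applies directly.
Max retention: S = 1000/64 − 10 = 45/8 in (≈ 5.625 in)
Initial abstraction Ia = S/5 = (45/8)/5 = 9/8 ≈ 1.125 in
Excess rainfall: 10.910 − 1.125 = 9.785 in; P > Ia so Q > 0
Runoff Q = (P−Ia)²/(P−Ia+S) = (9.785)²/(9.785+5.625) = 3829849/616400 ≈ 6.213 in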